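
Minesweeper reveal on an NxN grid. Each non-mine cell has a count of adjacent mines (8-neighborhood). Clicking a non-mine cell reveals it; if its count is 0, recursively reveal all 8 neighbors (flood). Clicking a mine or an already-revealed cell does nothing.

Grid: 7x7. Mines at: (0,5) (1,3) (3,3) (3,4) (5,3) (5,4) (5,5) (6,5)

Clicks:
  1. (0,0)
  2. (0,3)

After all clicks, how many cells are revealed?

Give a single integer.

Click 1 (0,0) count=0: revealed 21 new [(0,0) (0,1) (0,2) (1,0) (1,1) (1,2) (2,0) (2,1) (2,2) (3,0) (3,1) (3,2) (4,0) (4,1) (4,2) (5,0) (5,1) (5,2) (6,0) (6,1) (6,2)] -> total=21
Click 2 (0,3) count=1: revealed 1 new [(0,3)] -> total=22

Answer: 22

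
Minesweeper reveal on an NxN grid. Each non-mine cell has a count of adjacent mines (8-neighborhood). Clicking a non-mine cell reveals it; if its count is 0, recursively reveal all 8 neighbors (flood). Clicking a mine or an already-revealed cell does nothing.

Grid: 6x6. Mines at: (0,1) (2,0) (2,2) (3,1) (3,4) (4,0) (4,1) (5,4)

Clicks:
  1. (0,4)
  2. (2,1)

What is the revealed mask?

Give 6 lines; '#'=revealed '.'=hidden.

Answer: ..####
..####
.#.###
......
......
......

Derivation:
Click 1 (0,4) count=0: revealed 11 new [(0,2) (0,3) (0,4) (0,5) (1,2) (1,3) (1,4) (1,5) (2,3) (2,4) (2,5)] -> total=11
Click 2 (2,1) count=3: revealed 1 new [(2,1)] -> total=12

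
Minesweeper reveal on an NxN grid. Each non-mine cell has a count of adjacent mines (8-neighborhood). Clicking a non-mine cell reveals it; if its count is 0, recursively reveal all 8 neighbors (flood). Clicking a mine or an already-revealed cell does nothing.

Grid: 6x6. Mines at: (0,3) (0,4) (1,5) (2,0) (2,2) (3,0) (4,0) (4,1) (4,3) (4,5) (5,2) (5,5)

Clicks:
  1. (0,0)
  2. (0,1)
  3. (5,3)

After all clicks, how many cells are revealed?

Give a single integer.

Click 1 (0,0) count=0: revealed 6 new [(0,0) (0,1) (0,2) (1,0) (1,1) (1,2)] -> total=6
Click 2 (0,1) count=0: revealed 0 new [(none)] -> total=6
Click 3 (5,3) count=2: revealed 1 new [(5,3)] -> total=7

Answer: 7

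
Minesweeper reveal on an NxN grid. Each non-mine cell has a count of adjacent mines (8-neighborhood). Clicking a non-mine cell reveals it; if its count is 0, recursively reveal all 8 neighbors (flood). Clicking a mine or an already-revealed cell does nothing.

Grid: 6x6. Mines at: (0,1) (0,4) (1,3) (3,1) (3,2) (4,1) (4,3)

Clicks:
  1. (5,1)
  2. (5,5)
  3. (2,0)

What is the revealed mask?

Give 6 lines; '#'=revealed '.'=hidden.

Click 1 (5,1) count=1: revealed 1 new [(5,1)] -> total=1
Click 2 (5,5) count=0: revealed 10 new [(1,4) (1,5) (2,4) (2,5) (3,4) (3,5) (4,4) (4,5) (5,4) (5,5)] -> total=11
Click 3 (2,0) count=1: revealed 1 new [(2,0)] -> total=12

Answer: ......
....##
#...##
....##
....##
.#..##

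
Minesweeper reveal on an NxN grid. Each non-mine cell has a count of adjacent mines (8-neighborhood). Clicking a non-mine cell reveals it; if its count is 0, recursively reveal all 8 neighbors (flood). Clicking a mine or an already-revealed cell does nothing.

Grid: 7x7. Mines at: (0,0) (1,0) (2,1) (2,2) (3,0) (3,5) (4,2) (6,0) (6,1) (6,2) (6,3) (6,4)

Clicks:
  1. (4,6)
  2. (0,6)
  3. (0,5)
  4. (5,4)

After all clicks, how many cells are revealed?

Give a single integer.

Answer: 18

Derivation:
Click 1 (4,6) count=1: revealed 1 new [(4,6)] -> total=1
Click 2 (0,6) count=0: revealed 16 new [(0,1) (0,2) (0,3) (0,4) (0,5) (0,6) (1,1) (1,2) (1,3) (1,4) (1,5) (1,6) (2,3) (2,4) (2,5) (2,6)] -> total=17
Click 3 (0,5) count=0: revealed 0 new [(none)] -> total=17
Click 4 (5,4) count=2: revealed 1 new [(5,4)] -> total=18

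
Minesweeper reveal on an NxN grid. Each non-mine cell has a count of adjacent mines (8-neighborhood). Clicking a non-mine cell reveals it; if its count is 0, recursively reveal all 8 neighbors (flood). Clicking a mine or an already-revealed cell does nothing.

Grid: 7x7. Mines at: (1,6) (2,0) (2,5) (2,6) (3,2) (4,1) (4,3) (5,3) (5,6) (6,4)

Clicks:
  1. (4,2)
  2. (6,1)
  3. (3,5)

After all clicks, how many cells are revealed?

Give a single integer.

Answer: 8

Derivation:
Click 1 (4,2) count=4: revealed 1 new [(4,2)] -> total=1
Click 2 (6,1) count=0: revealed 6 new [(5,0) (5,1) (5,2) (6,0) (6,1) (6,2)] -> total=7
Click 3 (3,5) count=2: revealed 1 new [(3,5)] -> total=8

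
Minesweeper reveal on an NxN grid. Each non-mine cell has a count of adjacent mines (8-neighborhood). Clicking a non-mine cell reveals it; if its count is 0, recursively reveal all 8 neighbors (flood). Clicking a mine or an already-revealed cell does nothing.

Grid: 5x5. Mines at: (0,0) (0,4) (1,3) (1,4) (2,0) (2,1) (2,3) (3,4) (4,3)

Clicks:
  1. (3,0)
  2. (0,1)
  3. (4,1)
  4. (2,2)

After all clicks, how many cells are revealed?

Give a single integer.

Answer: 8

Derivation:
Click 1 (3,0) count=2: revealed 1 new [(3,0)] -> total=1
Click 2 (0,1) count=1: revealed 1 new [(0,1)] -> total=2
Click 3 (4,1) count=0: revealed 5 new [(3,1) (3,2) (4,0) (4,1) (4,2)] -> total=7
Click 4 (2,2) count=3: revealed 1 new [(2,2)] -> total=8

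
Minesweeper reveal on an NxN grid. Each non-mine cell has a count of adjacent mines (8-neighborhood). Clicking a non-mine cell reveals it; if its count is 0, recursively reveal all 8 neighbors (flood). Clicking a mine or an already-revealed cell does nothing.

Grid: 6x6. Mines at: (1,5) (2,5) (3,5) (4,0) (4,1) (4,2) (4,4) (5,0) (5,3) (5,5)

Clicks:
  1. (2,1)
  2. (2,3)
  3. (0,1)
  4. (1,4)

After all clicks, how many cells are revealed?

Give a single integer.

Click 1 (2,1) count=0: revealed 20 new [(0,0) (0,1) (0,2) (0,3) (0,4) (1,0) (1,1) (1,2) (1,3) (1,4) (2,0) (2,1) (2,2) (2,3) (2,4) (3,0) (3,1) (3,2) (3,3) (3,4)] -> total=20
Click 2 (2,3) count=0: revealed 0 new [(none)] -> total=20
Click 3 (0,1) count=0: revealed 0 new [(none)] -> total=20
Click 4 (1,4) count=2: revealed 0 new [(none)] -> total=20

Answer: 20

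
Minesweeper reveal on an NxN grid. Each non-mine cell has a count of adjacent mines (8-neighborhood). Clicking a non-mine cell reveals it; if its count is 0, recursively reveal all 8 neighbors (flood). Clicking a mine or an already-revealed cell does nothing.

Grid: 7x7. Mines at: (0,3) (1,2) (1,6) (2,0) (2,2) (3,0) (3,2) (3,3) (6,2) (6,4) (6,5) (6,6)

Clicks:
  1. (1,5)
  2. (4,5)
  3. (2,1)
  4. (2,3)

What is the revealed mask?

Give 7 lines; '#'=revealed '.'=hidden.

Click 1 (1,5) count=1: revealed 1 new [(1,5)] -> total=1
Click 2 (4,5) count=0: revealed 12 new [(2,4) (2,5) (2,6) (3,4) (3,5) (3,6) (4,4) (4,5) (4,6) (5,4) (5,5) (5,6)] -> total=13
Click 3 (2,1) count=5: revealed 1 new [(2,1)] -> total=14
Click 4 (2,3) count=4: revealed 1 new [(2,3)] -> total=15

Answer: .......
.....#.
.#.####
....###
....###
....###
.......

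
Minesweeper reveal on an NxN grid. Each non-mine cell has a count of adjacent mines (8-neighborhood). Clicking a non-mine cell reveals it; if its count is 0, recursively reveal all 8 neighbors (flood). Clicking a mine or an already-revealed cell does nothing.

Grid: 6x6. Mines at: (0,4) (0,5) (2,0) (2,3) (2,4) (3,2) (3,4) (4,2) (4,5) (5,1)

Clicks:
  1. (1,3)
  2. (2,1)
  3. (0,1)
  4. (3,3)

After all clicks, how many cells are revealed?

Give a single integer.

Answer: 10

Derivation:
Click 1 (1,3) count=3: revealed 1 new [(1,3)] -> total=1
Click 2 (2,1) count=2: revealed 1 new [(2,1)] -> total=2
Click 3 (0,1) count=0: revealed 7 new [(0,0) (0,1) (0,2) (0,3) (1,0) (1,1) (1,2)] -> total=9
Click 4 (3,3) count=5: revealed 1 new [(3,3)] -> total=10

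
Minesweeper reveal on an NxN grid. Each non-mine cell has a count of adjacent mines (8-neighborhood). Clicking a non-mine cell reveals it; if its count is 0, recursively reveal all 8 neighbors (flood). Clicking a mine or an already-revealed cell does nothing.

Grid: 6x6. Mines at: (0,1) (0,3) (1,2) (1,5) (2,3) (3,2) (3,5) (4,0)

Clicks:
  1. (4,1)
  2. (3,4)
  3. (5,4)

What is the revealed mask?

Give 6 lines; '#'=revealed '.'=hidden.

Click 1 (4,1) count=2: revealed 1 new [(4,1)] -> total=1
Click 2 (3,4) count=2: revealed 1 new [(3,4)] -> total=2
Click 3 (5,4) count=0: revealed 9 new [(4,2) (4,3) (4,4) (4,5) (5,1) (5,2) (5,3) (5,4) (5,5)] -> total=11

Answer: ......
......
......
....#.
.#####
.#####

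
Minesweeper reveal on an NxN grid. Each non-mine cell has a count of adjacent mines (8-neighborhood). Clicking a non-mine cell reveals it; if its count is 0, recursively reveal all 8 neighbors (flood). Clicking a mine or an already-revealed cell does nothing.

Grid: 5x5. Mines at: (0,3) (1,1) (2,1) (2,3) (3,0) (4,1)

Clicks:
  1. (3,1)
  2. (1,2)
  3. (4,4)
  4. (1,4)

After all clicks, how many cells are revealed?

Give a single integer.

Answer: 9

Derivation:
Click 1 (3,1) count=3: revealed 1 new [(3,1)] -> total=1
Click 2 (1,2) count=4: revealed 1 new [(1,2)] -> total=2
Click 3 (4,4) count=0: revealed 6 new [(3,2) (3,3) (3,4) (4,2) (4,3) (4,4)] -> total=8
Click 4 (1,4) count=2: revealed 1 new [(1,4)] -> total=9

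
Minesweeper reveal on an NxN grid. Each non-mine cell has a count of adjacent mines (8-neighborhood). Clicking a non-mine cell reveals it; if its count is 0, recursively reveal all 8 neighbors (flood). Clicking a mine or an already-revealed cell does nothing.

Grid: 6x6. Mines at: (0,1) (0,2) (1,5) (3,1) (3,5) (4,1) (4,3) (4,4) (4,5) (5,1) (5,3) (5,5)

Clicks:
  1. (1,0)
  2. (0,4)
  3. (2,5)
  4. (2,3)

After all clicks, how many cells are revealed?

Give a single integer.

Answer: 12

Derivation:
Click 1 (1,0) count=1: revealed 1 new [(1,0)] -> total=1
Click 2 (0,4) count=1: revealed 1 new [(0,4)] -> total=2
Click 3 (2,5) count=2: revealed 1 new [(2,5)] -> total=3
Click 4 (2,3) count=0: revealed 9 new [(1,2) (1,3) (1,4) (2,2) (2,3) (2,4) (3,2) (3,3) (3,4)] -> total=12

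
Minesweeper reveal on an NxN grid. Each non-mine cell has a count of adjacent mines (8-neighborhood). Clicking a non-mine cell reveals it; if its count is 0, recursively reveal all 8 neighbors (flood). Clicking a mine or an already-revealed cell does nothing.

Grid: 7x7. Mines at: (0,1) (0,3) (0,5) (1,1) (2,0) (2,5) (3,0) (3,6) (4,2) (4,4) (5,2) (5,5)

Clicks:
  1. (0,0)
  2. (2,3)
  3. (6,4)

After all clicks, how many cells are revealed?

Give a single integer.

Answer: 11

Derivation:
Click 1 (0,0) count=2: revealed 1 new [(0,0)] -> total=1
Click 2 (2,3) count=0: revealed 9 new [(1,2) (1,3) (1,4) (2,2) (2,3) (2,4) (3,2) (3,3) (3,4)] -> total=10
Click 3 (6,4) count=1: revealed 1 new [(6,4)] -> total=11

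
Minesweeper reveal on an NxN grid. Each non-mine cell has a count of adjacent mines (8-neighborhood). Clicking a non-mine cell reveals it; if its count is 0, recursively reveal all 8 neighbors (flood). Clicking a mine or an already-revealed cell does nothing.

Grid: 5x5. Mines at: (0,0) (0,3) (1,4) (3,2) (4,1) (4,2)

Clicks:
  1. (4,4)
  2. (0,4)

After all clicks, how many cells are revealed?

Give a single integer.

Click 1 (4,4) count=0: revealed 6 new [(2,3) (2,4) (3,3) (3,4) (4,3) (4,4)] -> total=6
Click 2 (0,4) count=2: revealed 1 new [(0,4)] -> total=7

Answer: 7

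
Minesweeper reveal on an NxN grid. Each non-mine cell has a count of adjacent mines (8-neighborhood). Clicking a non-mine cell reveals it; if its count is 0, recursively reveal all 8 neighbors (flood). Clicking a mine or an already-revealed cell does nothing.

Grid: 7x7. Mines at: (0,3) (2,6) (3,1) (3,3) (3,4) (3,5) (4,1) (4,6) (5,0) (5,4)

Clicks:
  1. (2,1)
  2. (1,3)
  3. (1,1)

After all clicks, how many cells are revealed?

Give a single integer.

Click 1 (2,1) count=1: revealed 1 new [(2,1)] -> total=1
Click 2 (1,3) count=1: revealed 1 new [(1,3)] -> total=2
Click 3 (1,1) count=0: revealed 8 new [(0,0) (0,1) (0,2) (1,0) (1,1) (1,2) (2,0) (2,2)] -> total=10

Answer: 10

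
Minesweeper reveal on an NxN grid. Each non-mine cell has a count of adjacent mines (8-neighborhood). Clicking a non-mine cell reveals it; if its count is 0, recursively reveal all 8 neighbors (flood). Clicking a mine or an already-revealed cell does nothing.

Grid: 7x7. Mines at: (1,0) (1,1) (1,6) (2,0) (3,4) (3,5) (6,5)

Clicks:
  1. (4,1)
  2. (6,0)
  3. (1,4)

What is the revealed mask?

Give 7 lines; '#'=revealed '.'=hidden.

Click 1 (4,1) count=0: revealed 22 new [(2,1) (2,2) (2,3) (3,0) (3,1) (3,2) (3,3) (4,0) (4,1) (4,2) (4,3) (4,4) (5,0) (5,1) (5,2) (5,3) (5,4) (6,0) (6,1) (6,2) (6,3) (6,4)] -> total=22
Click 2 (6,0) count=0: revealed 0 new [(none)] -> total=22
Click 3 (1,4) count=0: revealed 10 new [(0,2) (0,3) (0,4) (0,5) (1,2) (1,3) (1,4) (1,5) (2,4) (2,5)] -> total=32

Answer: ..####.
..####.
.#####.
####...
#####..
#####..
#####..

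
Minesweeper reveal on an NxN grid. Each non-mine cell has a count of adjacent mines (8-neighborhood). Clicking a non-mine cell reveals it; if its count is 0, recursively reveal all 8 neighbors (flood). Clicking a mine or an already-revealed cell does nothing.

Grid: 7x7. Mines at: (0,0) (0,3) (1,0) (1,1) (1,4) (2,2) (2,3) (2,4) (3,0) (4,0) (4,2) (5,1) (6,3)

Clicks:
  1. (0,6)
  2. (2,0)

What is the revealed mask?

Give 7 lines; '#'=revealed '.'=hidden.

Answer: .....##
.....##
#....##
...####
...####
...####
....###

Derivation:
Click 1 (0,6) count=0: revealed 21 new [(0,5) (0,6) (1,5) (1,6) (2,5) (2,6) (3,3) (3,4) (3,5) (3,6) (4,3) (4,4) (4,5) (4,6) (5,3) (5,4) (5,5) (5,6) (6,4) (6,5) (6,6)] -> total=21
Click 2 (2,0) count=3: revealed 1 new [(2,0)] -> total=22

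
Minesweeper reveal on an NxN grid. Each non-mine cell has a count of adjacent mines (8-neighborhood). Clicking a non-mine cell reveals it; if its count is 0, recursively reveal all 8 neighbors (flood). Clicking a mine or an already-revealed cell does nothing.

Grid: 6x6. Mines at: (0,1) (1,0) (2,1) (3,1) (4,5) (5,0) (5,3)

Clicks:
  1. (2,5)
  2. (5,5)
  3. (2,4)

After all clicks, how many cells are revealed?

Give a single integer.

Click 1 (2,5) count=0: revealed 19 new [(0,2) (0,3) (0,4) (0,5) (1,2) (1,3) (1,4) (1,5) (2,2) (2,3) (2,4) (2,5) (3,2) (3,3) (3,4) (3,5) (4,2) (4,3) (4,4)] -> total=19
Click 2 (5,5) count=1: revealed 1 new [(5,5)] -> total=20
Click 3 (2,4) count=0: revealed 0 new [(none)] -> total=20

Answer: 20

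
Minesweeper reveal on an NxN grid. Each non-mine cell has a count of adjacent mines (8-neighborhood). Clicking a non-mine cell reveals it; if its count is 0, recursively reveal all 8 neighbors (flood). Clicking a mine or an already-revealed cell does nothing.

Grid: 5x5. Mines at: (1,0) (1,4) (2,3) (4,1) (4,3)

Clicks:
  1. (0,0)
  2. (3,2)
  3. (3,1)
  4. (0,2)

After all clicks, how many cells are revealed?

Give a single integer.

Answer: 9

Derivation:
Click 1 (0,0) count=1: revealed 1 new [(0,0)] -> total=1
Click 2 (3,2) count=3: revealed 1 new [(3,2)] -> total=2
Click 3 (3,1) count=1: revealed 1 new [(3,1)] -> total=3
Click 4 (0,2) count=0: revealed 6 new [(0,1) (0,2) (0,3) (1,1) (1,2) (1,3)] -> total=9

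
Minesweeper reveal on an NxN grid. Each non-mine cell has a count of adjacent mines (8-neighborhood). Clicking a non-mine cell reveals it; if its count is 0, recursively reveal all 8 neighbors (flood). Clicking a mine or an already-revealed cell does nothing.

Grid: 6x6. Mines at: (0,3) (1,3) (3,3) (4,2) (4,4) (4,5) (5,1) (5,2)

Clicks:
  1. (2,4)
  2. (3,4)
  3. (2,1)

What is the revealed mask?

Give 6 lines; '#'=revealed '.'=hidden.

Answer: ###...
###...
###.#.
###.#.
##....
......

Derivation:
Click 1 (2,4) count=2: revealed 1 new [(2,4)] -> total=1
Click 2 (3,4) count=3: revealed 1 new [(3,4)] -> total=2
Click 3 (2,1) count=0: revealed 14 new [(0,0) (0,1) (0,2) (1,0) (1,1) (1,2) (2,0) (2,1) (2,2) (3,0) (3,1) (3,2) (4,0) (4,1)] -> total=16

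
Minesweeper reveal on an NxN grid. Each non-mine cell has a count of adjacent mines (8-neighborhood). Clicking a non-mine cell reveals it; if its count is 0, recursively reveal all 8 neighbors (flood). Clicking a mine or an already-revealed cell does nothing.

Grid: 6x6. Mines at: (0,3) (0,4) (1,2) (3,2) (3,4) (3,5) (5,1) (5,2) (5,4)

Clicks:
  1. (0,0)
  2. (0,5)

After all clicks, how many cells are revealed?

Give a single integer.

Click 1 (0,0) count=0: revealed 10 new [(0,0) (0,1) (1,0) (1,1) (2,0) (2,1) (3,0) (3,1) (4,0) (4,1)] -> total=10
Click 2 (0,5) count=1: revealed 1 new [(0,5)] -> total=11

Answer: 11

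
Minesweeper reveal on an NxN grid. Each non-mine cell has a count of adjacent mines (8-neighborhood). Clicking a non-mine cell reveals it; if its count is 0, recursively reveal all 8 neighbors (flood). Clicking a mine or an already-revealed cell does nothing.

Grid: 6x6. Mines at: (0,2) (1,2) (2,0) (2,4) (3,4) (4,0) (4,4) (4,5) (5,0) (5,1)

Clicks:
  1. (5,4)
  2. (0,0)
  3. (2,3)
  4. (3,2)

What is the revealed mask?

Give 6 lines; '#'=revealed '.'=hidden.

Click 1 (5,4) count=2: revealed 1 new [(5,4)] -> total=1
Click 2 (0,0) count=0: revealed 4 new [(0,0) (0,1) (1,0) (1,1)] -> total=5
Click 3 (2,3) count=3: revealed 1 new [(2,3)] -> total=6
Click 4 (3,2) count=0: revealed 8 new [(2,1) (2,2) (3,1) (3,2) (3,3) (4,1) (4,2) (4,3)] -> total=14

Answer: ##....
##....
.###..
.###..
.###..
....#.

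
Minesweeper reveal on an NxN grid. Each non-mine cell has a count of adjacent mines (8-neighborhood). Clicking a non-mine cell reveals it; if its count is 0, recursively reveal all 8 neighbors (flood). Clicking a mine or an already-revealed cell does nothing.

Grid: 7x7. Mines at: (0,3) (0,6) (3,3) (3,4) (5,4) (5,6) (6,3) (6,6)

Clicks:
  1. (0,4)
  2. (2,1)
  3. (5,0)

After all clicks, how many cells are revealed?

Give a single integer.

Click 1 (0,4) count=1: revealed 1 new [(0,4)] -> total=1
Click 2 (2,1) count=0: revealed 21 new [(0,0) (0,1) (0,2) (1,0) (1,1) (1,2) (2,0) (2,1) (2,2) (3,0) (3,1) (3,2) (4,0) (4,1) (4,2) (5,0) (5,1) (5,2) (6,0) (6,1) (6,2)] -> total=22
Click 3 (5,0) count=0: revealed 0 new [(none)] -> total=22

Answer: 22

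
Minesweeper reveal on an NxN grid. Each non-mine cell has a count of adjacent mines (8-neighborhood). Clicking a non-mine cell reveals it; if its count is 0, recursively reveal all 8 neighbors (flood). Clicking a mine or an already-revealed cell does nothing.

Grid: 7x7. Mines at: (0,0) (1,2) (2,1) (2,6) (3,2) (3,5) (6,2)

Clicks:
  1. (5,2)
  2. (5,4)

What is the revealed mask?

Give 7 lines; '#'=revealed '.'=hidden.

Answer: .......
.......
.......
.......
...####
..#####
...####

Derivation:
Click 1 (5,2) count=1: revealed 1 new [(5,2)] -> total=1
Click 2 (5,4) count=0: revealed 12 new [(4,3) (4,4) (4,5) (4,6) (5,3) (5,4) (5,5) (5,6) (6,3) (6,4) (6,5) (6,6)] -> total=13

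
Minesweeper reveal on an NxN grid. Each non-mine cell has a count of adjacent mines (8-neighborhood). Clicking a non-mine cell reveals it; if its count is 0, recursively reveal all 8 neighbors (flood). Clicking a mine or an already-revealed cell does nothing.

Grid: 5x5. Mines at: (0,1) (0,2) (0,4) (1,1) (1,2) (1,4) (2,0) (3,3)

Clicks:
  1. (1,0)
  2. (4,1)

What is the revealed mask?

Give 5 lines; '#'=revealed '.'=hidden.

Click 1 (1,0) count=3: revealed 1 new [(1,0)] -> total=1
Click 2 (4,1) count=0: revealed 6 new [(3,0) (3,1) (3,2) (4,0) (4,1) (4,2)] -> total=7

Answer: .....
#....
.....
###..
###..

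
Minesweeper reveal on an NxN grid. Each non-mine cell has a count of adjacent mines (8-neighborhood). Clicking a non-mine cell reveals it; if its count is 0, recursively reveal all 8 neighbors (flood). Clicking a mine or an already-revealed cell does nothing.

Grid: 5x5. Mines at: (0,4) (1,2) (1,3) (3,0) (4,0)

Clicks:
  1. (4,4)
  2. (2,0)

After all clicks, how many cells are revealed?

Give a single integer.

Answer: 13

Derivation:
Click 1 (4,4) count=0: revealed 12 new [(2,1) (2,2) (2,3) (2,4) (3,1) (3,2) (3,3) (3,4) (4,1) (4,2) (4,3) (4,4)] -> total=12
Click 2 (2,0) count=1: revealed 1 new [(2,0)] -> total=13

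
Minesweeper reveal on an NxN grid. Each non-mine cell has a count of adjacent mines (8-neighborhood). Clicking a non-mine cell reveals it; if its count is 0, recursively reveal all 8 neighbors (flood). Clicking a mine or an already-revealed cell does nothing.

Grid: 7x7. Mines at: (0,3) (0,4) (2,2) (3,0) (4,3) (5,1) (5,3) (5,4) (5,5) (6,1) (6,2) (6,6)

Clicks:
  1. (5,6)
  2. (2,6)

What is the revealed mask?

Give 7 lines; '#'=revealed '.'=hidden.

Click 1 (5,6) count=2: revealed 1 new [(5,6)] -> total=1
Click 2 (2,6) count=0: revealed 17 new [(0,5) (0,6) (1,3) (1,4) (1,5) (1,6) (2,3) (2,4) (2,5) (2,6) (3,3) (3,4) (3,5) (3,6) (4,4) (4,5) (4,6)] -> total=18

Answer: .....##
...####
...####
...####
....###
......#
.......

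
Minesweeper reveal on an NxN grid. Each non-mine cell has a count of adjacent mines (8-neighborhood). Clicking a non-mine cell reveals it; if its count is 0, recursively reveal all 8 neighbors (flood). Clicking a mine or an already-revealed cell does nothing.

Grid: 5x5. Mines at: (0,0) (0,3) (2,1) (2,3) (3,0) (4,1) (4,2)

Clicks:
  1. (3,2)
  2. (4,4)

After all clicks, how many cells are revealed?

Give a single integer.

Answer: 5

Derivation:
Click 1 (3,2) count=4: revealed 1 new [(3,2)] -> total=1
Click 2 (4,4) count=0: revealed 4 new [(3,3) (3,4) (4,3) (4,4)] -> total=5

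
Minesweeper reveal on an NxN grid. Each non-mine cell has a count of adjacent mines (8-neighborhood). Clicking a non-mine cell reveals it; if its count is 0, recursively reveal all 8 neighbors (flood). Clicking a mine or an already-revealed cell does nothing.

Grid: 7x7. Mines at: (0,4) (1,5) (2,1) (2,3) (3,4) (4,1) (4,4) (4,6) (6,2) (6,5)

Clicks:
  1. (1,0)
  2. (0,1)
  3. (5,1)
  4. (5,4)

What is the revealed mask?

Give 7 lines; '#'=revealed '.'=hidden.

Answer: ####...
####...
.......
.......
.......
.#..#..
.......

Derivation:
Click 1 (1,0) count=1: revealed 1 new [(1,0)] -> total=1
Click 2 (0,1) count=0: revealed 7 new [(0,0) (0,1) (0,2) (0,3) (1,1) (1,2) (1,3)] -> total=8
Click 3 (5,1) count=2: revealed 1 new [(5,1)] -> total=9
Click 4 (5,4) count=2: revealed 1 new [(5,4)] -> total=10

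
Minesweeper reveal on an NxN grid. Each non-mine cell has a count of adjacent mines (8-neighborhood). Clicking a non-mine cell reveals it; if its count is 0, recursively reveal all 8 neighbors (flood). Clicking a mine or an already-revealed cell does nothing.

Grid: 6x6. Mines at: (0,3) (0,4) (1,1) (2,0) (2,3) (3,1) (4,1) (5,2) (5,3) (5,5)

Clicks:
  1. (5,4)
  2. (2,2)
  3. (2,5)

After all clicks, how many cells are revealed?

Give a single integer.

Answer: 10

Derivation:
Click 1 (5,4) count=2: revealed 1 new [(5,4)] -> total=1
Click 2 (2,2) count=3: revealed 1 new [(2,2)] -> total=2
Click 3 (2,5) count=0: revealed 8 new [(1,4) (1,5) (2,4) (2,5) (3,4) (3,5) (4,4) (4,5)] -> total=10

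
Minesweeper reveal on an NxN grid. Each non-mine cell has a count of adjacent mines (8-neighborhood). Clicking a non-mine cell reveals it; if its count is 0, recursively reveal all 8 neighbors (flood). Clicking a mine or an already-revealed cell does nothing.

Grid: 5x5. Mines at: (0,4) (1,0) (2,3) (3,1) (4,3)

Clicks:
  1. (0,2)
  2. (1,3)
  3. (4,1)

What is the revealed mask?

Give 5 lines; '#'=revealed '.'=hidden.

Answer: .###.
.###.
.....
.....
.#...

Derivation:
Click 1 (0,2) count=0: revealed 6 new [(0,1) (0,2) (0,3) (1,1) (1,2) (1,3)] -> total=6
Click 2 (1,3) count=2: revealed 0 new [(none)] -> total=6
Click 3 (4,1) count=1: revealed 1 new [(4,1)] -> total=7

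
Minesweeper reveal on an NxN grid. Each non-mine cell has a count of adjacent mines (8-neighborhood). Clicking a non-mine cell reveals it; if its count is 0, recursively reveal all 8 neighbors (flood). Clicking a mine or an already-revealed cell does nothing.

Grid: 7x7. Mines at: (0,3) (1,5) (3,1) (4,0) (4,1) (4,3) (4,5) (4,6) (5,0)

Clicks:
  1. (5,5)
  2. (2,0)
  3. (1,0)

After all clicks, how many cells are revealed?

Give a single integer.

Click 1 (5,5) count=2: revealed 1 new [(5,5)] -> total=1
Click 2 (2,0) count=1: revealed 1 new [(2,0)] -> total=2
Click 3 (1,0) count=0: revealed 8 new [(0,0) (0,1) (0,2) (1,0) (1,1) (1,2) (2,1) (2,2)] -> total=10

Answer: 10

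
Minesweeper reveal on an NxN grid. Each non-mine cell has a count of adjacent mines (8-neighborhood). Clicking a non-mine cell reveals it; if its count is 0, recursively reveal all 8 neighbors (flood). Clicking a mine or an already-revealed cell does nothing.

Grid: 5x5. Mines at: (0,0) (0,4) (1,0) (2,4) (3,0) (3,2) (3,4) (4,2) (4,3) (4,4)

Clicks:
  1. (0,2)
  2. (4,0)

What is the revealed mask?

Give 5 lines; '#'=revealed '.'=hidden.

Answer: .###.
.###.
.###.
.....
#....

Derivation:
Click 1 (0,2) count=0: revealed 9 new [(0,1) (0,2) (0,3) (1,1) (1,2) (1,3) (2,1) (2,2) (2,3)] -> total=9
Click 2 (4,0) count=1: revealed 1 new [(4,0)] -> total=10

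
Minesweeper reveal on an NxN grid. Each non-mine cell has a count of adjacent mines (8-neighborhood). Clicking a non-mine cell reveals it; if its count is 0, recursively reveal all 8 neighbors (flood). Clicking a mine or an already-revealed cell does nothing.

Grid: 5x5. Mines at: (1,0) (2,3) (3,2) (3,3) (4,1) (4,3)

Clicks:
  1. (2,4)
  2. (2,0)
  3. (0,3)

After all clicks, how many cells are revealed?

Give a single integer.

Answer: 10

Derivation:
Click 1 (2,4) count=2: revealed 1 new [(2,4)] -> total=1
Click 2 (2,0) count=1: revealed 1 new [(2,0)] -> total=2
Click 3 (0,3) count=0: revealed 8 new [(0,1) (0,2) (0,3) (0,4) (1,1) (1,2) (1,3) (1,4)] -> total=10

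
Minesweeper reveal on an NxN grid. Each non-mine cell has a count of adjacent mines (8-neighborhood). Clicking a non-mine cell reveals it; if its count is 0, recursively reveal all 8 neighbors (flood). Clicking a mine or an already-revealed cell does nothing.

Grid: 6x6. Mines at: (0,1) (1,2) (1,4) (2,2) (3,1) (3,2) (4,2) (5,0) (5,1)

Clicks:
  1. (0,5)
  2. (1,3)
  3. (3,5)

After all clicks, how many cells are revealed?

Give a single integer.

Click 1 (0,5) count=1: revealed 1 new [(0,5)] -> total=1
Click 2 (1,3) count=3: revealed 1 new [(1,3)] -> total=2
Click 3 (3,5) count=0: revealed 12 new [(2,3) (2,4) (2,5) (3,3) (3,4) (3,5) (4,3) (4,4) (4,5) (5,3) (5,4) (5,5)] -> total=14

Answer: 14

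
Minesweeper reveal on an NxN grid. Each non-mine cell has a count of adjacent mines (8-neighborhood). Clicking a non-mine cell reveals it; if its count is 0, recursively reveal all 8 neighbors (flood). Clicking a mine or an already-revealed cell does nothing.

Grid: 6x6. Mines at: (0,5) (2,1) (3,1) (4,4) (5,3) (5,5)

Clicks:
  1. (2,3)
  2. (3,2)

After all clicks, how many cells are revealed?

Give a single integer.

Answer: 19

Derivation:
Click 1 (2,3) count=0: revealed 19 new [(0,0) (0,1) (0,2) (0,3) (0,4) (1,0) (1,1) (1,2) (1,3) (1,4) (1,5) (2,2) (2,3) (2,4) (2,5) (3,2) (3,3) (3,4) (3,5)] -> total=19
Click 2 (3,2) count=2: revealed 0 new [(none)] -> total=19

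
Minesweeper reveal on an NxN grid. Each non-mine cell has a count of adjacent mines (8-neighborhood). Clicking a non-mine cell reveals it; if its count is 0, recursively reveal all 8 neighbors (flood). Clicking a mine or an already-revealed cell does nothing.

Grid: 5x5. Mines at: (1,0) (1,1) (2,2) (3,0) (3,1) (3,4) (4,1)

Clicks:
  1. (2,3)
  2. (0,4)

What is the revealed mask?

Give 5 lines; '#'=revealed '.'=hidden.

Click 1 (2,3) count=2: revealed 1 new [(2,3)] -> total=1
Click 2 (0,4) count=0: revealed 7 new [(0,2) (0,3) (0,4) (1,2) (1,3) (1,4) (2,4)] -> total=8

Answer: ..###
..###
...##
.....
.....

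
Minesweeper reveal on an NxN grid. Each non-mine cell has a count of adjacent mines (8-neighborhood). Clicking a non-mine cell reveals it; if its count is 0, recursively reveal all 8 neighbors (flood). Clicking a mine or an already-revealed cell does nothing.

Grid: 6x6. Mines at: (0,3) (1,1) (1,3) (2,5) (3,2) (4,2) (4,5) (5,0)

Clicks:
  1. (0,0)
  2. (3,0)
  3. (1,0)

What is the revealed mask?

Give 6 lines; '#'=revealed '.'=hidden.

Click 1 (0,0) count=1: revealed 1 new [(0,0)] -> total=1
Click 2 (3,0) count=0: revealed 6 new [(2,0) (2,1) (3,0) (3,1) (4,0) (4,1)] -> total=7
Click 3 (1,0) count=1: revealed 1 new [(1,0)] -> total=8

Answer: #.....
#.....
##....
##....
##....
......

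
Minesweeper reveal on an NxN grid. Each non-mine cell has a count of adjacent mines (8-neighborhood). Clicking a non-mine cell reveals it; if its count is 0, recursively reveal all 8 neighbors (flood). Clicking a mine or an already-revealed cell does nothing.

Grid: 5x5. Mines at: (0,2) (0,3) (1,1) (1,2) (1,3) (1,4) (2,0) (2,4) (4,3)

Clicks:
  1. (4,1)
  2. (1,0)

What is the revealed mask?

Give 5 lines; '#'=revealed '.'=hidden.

Answer: .....
#....
.....
###..
###..

Derivation:
Click 1 (4,1) count=0: revealed 6 new [(3,0) (3,1) (3,2) (4,0) (4,1) (4,2)] -> total=6
Click 2 (1,0) count=2: revealed 1 new [(1,0)] -> total=7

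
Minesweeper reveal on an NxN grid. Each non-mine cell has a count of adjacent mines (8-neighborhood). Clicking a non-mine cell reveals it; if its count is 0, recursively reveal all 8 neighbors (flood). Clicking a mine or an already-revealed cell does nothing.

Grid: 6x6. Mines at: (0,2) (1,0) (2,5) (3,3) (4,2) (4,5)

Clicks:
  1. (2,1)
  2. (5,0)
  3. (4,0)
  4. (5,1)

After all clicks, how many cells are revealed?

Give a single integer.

Answer: 8

Derivation:
Click 1 (2,1) count=1: revealed 1 new [(2,1)] -> total=1
Click 2 (5,0) count=0: revealed 7 new [(2,0) (3,0) (3,1) (4,0) (4,1) (5,0) (5,1)] -> total=8
Click 3 (4,0) count=0: revealed 0 new [(none)] -> total=8
Click 4 (5,1) count=1: revealed 0 new [(none)] -> total=8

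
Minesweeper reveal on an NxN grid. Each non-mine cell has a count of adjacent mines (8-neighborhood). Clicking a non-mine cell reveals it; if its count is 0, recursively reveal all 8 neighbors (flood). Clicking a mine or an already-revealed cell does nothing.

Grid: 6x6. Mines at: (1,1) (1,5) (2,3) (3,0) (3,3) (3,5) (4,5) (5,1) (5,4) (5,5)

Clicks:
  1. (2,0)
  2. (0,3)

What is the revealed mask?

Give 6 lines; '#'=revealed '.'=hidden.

Click 1 (2,0) count=2: revealed 1 new [(2,0)] -> total=1
Click 2 (0,3) count=0: revealed 6 new [(0,2) (0,3) (0,4) (1,2) (1,3) (1,4)] -> total=7

Answer: ..###.
..###.
#.....
......
......
......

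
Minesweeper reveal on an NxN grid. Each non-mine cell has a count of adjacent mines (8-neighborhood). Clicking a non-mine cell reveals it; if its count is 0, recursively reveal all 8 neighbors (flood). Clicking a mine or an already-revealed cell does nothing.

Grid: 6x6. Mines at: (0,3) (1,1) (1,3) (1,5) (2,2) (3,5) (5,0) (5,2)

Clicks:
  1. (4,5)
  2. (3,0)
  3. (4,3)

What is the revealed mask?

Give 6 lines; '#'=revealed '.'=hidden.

Click 1 (4,5) count=1: revealed 1 new [(4,5)] -> total=1
Click 2 (3,0) count=0: revealed 6 new [(2,0) (2,1) (3,0) (3,1) (4,0) (4,1)] -> total=7
Click 3 (4,3) count=1: revealed 1 new [(4,3)] -> total=8

Answer: ......
......
##....
##....
##.#.#
......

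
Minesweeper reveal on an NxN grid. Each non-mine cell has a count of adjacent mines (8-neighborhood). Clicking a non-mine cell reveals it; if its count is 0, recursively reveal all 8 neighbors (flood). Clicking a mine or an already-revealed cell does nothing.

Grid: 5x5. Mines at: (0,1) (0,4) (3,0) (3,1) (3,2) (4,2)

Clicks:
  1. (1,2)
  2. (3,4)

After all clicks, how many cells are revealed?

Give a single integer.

Answer: 9

Derivation:
Click 1 (1,2) count=1: revealed 1 new [(1,2)] -> total=1
Click 2 (3,4) count=0: revealed 8 new [(1,3) (1,4) (2,3) (2,4) (3,3) (3,4) (4,3) (4,4)] -> total=9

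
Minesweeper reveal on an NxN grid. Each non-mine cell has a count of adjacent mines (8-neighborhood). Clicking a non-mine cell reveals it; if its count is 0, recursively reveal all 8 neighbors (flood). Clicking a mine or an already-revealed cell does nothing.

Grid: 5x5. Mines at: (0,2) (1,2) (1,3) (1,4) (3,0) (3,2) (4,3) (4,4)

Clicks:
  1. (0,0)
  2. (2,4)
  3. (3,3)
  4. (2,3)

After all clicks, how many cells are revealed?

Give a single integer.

Answer: 9

Derivation:
Click 1 (0,0) count=0: revealed 6 new [(0,0) (0,1) (1,0) (1,1) (2,0) (2,1)] -> total=6
Click 2 (2,4) count=2: revealed 1 new [(2,4)] -> total=7
Click 3 (3,3) count=3: revealed 1 new [(3,3)] -> total=8
Click 4 (2,3) count=4: revealed 1 new [(2,3)] -> total=9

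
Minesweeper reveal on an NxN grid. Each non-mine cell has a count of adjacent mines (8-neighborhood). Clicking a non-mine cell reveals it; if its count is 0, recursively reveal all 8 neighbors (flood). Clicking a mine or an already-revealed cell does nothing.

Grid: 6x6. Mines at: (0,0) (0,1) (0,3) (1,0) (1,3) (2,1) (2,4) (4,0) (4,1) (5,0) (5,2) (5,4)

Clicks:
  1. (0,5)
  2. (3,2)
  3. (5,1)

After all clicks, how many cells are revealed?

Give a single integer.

Answer: 6

Derivation:
Click 1 (0,5) count=0: revealed 4 new [(0,4) (0,5) (1,4) (1,5)] -> total=4
Click 2 (3,2) count=2: revealed 1 new [(3,2)] -> total=5
Click 3 (5,1) count=4: revealed 1 new [(5,1)] -> total=6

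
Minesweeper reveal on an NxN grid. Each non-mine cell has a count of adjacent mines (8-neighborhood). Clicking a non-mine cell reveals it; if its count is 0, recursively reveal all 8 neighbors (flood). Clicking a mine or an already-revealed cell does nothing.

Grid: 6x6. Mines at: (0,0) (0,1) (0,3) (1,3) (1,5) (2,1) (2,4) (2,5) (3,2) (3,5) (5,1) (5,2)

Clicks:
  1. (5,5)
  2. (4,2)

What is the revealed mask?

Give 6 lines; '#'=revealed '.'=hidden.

Answer: ......
......
......
......
..####
...###

Derivation:
Click 1 (5,5) count=0: revealed 6 new [(4,3) (4,4) (4,5) (5,3) (5,4) (5,5)] -> total=6
Click 2 (4,2) count=3: revealed 1 new [(4,2)] -> total=7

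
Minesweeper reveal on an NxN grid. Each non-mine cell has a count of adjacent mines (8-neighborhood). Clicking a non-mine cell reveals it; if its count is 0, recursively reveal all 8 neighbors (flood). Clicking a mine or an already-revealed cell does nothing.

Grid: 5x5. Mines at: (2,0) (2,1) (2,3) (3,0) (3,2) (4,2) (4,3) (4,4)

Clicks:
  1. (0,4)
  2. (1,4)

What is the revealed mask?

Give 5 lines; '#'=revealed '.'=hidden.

Click 1 (0,4) count=0: revealed 10 new [(0,0) (0,1) (0,2) (0,3) (0,4) (1,0) (1,1) (1,2) (1,3) (1,4)] -> total=10
Click 2 (1,4) count=1: revealed 0 new [(none)] -> total=10

Answer: #####
#####
.....
.....
.....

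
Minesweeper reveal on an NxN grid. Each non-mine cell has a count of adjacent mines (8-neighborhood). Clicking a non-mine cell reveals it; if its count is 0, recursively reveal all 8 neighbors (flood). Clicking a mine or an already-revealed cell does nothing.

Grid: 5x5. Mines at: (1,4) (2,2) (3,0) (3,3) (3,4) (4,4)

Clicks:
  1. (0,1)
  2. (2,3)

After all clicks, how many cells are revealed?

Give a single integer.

Answer: 11

Derivation:
Click 1 (0,1) count=0: revealed 10 new [(0,0) (0,1) (0,2) (0,3) (1,0) (1,1) (1,2) (1,3) (2,0) (2,1)] -> total=10
Click 2 (2,3) count=4: revealed 1 new [(2,3)] -> total=11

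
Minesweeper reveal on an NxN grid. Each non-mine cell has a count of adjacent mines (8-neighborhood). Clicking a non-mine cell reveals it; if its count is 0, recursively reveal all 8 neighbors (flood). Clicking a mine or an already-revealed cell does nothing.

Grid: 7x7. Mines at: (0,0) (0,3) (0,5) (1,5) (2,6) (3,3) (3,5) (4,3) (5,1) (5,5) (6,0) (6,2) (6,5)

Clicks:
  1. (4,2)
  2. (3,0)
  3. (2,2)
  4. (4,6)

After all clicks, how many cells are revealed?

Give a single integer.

Click 1 (4,2) count=3: revealed 1 new [(4,2)] -> total=1
Click 2 (3,0) count=0: revealed 11 new [(1,0) (1,1) (1,2) (2,0) (2,1) (2,2) (3,0) (3,1) (3,2) (4,0) (4,1)] -> total=12
Click 3 (2,2) count=1: revealed 0 new [(none)] -> total=12
Click 4 (4,6) count=2: revealed 1 new [(4,6)] -> total=13

Answer: 13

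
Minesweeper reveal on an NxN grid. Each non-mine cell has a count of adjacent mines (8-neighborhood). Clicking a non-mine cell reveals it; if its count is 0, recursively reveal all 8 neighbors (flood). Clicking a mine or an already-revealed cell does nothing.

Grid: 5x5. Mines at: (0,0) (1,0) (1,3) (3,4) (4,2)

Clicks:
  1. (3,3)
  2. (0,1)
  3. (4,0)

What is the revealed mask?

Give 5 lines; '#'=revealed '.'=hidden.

Answer: .#...
.....
##...
##.#.
##...

Derivation:
Click 1 (3,3) count=2: revealed 1 new [(3,3)] -> total=1
Click 2 (0,1) count=2: revealed 1 new [(0,1)] -> total=2
Click 3 (4,0) count=0: revealed 6 new [(2,0) (2,1) (3,0) (3,1) (4,0) (4,1)] -> total=8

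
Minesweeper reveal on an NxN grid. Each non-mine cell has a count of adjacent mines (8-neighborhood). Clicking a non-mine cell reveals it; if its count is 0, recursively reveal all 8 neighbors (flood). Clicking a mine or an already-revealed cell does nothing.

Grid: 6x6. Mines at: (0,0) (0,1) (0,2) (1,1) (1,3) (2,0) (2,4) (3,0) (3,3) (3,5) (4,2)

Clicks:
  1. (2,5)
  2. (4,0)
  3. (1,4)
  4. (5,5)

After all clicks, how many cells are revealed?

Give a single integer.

Click 1 (2,5) count=2: revealed 1 new [(2,5)] -> total=1
Click 2 (4,0) count=1: revealed 1 new [(4,0)] -> total=2
Click 3 (1,4) count=2: revealed 1 new [(1,4)] -> total=3
Click 4 (5,5) count=0: revealed 6 new [(4,3) (4,4) (4,5) (5,3) (5,4) (5,5)] -> total=9

Answer: 9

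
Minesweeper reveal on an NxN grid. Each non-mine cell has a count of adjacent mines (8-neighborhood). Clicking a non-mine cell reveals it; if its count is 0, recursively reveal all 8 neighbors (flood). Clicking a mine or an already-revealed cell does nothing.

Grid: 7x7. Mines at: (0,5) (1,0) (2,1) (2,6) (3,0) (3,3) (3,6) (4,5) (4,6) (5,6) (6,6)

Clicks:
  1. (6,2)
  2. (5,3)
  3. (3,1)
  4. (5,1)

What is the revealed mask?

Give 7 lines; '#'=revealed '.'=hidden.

Click 1 (6,2) count=0: revealed 17 new [(4,0) (4,1) (4,2) (4,3) (4,4) (5,0) (5,1) (5,2) (5,3) (5,4) (5,5) (6,0) (6,1) (6,2) (6,3) (6,4) (6,5)] -> total=17
Click 2 (5,3) count=0: revealed 0 new [(none)] -> total=17
Click 3 (3,1) count=2: revealed 1 new [(3,1)] -> total=18
Click 4 (5,1) count=0: revealed 0 new [(none)] -> total=18

Answer: .......
.......
.......
.#.....
#####..
######.
######.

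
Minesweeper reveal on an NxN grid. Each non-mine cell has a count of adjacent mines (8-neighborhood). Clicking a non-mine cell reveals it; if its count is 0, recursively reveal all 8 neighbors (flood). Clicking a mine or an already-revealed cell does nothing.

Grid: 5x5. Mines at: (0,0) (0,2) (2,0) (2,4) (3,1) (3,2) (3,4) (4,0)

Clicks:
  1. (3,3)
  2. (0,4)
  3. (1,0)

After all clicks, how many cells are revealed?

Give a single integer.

Answer: 6

Derivation:
Click 1 (3,3) count=3: revealed 1 new [(3,3)] -> total=1
Click 2 (0,4) count=0: revealed 4 new [(0,3) (0,4) (1,3) (1,4)] -> total=5
Click 3 (1,0) count=2: revealed 1 new [(1,0)] -> total=6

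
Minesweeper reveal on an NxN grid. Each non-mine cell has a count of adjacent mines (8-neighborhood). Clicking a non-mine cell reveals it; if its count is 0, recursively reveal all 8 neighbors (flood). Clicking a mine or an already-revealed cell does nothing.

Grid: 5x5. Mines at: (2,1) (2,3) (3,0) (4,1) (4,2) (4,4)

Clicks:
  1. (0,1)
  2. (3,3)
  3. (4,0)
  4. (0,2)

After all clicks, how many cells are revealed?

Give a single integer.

Answer: 12

Derivation:
Click 1 (0,1) count=0: revealed 10 new [(0,0) (0,1) (0,2) (0,3) (0,4) (1,0) (1,1) (1,2) (1,3) (1,4)] -> total=10
Click 2 (3,3) count=3: revealed 1 new [(3,3)] -> total=11
Click 3 (4,0) count=2: revealed 1 new [(4,0)] -> total=12
Click 4 (0,2) count=0: revealed 0 new [(none)] -> total=12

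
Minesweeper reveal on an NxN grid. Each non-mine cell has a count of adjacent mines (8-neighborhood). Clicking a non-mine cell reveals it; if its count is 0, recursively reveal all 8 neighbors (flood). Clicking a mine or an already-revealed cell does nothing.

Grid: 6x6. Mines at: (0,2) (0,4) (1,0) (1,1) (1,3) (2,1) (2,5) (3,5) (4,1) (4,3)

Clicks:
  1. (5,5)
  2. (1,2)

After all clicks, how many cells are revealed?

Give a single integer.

Answer: 5

Derivation:
Click 1 (5,5) count=0: revealed 4 new [(4,4) (4,5) (5,4) (5,5)] -> total=4
Click 2 (1,2) count=4: revealed 1 new [(1,2)] -> total=5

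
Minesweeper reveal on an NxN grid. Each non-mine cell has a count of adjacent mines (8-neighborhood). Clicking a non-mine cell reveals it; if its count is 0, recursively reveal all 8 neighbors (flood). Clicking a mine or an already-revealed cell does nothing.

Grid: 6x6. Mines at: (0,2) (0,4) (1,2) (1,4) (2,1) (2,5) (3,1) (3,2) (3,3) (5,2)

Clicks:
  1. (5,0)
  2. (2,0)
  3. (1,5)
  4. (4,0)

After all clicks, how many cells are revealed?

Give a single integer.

Click 1 (5,0) count=0: revealed 4 new [(4,0) (4,1) (5,0) (5,1)] -> total=4
Click 2 (2,0) count=2: revealed 1 new [(2,0)] -> total=5
Click 3 (1,5) count=3: revealed 1 new [(1,5)] -> total=6
Click 4 (4,0) count=1: revealed 0 new [(none)] -> total=6

Answer: 6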